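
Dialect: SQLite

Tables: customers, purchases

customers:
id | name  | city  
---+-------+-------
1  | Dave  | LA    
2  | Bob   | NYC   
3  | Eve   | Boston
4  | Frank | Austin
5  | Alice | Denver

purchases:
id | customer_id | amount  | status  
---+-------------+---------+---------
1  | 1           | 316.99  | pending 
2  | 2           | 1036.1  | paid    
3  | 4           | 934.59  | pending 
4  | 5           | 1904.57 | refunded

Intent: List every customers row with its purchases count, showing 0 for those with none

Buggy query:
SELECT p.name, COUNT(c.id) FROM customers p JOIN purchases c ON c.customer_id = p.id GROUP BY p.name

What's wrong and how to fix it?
Bug: INNER JOIN drops customers rows that have no matching purchases rows

Fix: Switch to LEFT JOIN to retain unmatched parent rows

Corrected query:
SELECT p.name, COUNT(c.id) FROM customers p LEFT JOIN purchases c ON c.customer_id = p.id GROUP BY p.name

Result:
name  | COUNT(c.id)
------+------------
Alice | 1          
Bob   | 1          
Dave  | 1          
Eve   | 0          
Frank | 1          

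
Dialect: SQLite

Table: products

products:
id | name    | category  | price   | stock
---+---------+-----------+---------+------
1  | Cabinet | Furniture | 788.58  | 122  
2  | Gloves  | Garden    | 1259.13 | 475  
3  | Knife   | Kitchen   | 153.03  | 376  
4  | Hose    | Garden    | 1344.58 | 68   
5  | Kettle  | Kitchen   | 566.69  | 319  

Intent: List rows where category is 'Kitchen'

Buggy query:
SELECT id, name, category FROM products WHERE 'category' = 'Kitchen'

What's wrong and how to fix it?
Bug: 'category' in single quotes is a string literal, not the column; the comparison is literal-vs-literal and never true

Fix: Remove the quotes around the column name (or use double quotes for an identifier)

Corrected query:
SELECT id, name, category FROM products WHERE category = 'Kitchen'

Result:
id | name   | category
---+--------+---------
3  | Knife  | Kitchen 
5  | Kettle | Kitchen 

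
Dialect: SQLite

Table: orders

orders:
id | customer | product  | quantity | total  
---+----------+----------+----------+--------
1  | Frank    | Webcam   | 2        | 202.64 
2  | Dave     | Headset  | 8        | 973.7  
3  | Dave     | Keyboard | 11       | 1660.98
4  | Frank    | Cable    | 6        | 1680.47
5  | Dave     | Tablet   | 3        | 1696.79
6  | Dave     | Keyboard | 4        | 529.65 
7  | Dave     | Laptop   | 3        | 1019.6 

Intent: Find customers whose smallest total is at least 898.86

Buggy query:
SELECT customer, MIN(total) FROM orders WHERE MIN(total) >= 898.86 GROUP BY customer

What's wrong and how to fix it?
Bug: Aggregates like MIN are computed per group after WHERE runs

Fix: Use HAVING for the per-group MIN condition

Corrected query:
SELECT customer, MIN(total) FROM orders GROUP BY customer HAVING MIN(total) >= 898.86

Result:
(no rows)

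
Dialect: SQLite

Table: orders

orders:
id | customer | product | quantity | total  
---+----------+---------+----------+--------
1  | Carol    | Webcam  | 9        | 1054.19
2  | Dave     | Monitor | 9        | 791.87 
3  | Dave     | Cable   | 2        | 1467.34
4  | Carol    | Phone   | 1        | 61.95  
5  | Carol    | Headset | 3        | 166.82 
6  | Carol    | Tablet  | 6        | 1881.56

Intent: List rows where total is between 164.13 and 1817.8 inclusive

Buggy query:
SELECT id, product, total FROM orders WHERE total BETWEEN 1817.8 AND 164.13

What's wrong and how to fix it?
Bug: BETWEEN expects the lower bound first; with 1817.8 AND 164.13 the range is empty

Fix: Swap the bounds so the smaller value comes first

Corrected query:
SELECT id, product, total FROM orders WHERE total BETWEEN 164.13 AND 1817.8

Result:
id | product | total  
---+---------+--------
1  | Webcam  | 1054.19
2  | Monitor | 791.87 
3  | Cable   | 1467.34
5  | Headset | 166.82 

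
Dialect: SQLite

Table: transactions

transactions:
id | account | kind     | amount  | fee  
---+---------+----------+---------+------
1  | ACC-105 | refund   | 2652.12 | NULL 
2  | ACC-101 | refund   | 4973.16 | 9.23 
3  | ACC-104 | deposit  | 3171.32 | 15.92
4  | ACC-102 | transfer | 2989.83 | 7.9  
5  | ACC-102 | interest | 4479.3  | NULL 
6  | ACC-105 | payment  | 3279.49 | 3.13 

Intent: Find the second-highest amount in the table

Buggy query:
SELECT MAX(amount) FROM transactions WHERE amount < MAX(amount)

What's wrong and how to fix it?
Bug: The inner MAX is an aggregate inside WHERE, which is not allowed

Fix: Put the inner MAX in a scalar subquery

Corrected query:
SELECT MAX(amount) FROM transactions WHERE amount < (SELECT MAX(amount) FROM transactions)

Result:
MAX(amount)
-----------
4479.3     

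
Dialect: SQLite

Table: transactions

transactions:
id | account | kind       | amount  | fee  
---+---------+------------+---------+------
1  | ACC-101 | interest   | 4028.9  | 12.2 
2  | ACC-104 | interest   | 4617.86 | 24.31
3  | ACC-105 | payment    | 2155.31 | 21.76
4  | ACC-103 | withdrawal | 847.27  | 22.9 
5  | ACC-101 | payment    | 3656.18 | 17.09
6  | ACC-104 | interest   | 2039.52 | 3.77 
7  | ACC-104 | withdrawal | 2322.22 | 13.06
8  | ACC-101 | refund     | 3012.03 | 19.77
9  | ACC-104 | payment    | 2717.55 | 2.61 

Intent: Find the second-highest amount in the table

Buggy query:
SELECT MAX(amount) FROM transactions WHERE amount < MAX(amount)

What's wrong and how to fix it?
Bug: The inner MAX is an aggregate inside WHERE, which is not allowed

Fix: Put the inner MAX in a scalar subquery

Corrected query:
SELECT MAX(amount) FROM transactions WHERE amount < (SELECT MAX(amount) FROM transactions)

Result:
MAX(amount)
-----------
4028.9     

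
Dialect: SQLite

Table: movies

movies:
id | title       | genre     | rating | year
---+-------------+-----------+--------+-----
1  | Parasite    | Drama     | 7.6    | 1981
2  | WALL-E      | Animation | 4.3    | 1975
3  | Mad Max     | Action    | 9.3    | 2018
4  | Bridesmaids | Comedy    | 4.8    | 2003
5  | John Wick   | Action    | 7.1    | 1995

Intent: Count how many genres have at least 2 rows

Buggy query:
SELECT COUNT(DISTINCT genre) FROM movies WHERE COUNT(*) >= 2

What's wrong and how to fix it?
Bug: COUNT(*) cannot appear in WHERE; the per-group count doesn't exist yet

Fix: Group first with HAVING COUNT(*) >= 2, then COUNT the resulting groups

Corrected query:
SELECT COUNT(*) FROM (SELECT genre FROM movies GROUP BY genre HAVING COUNT(*) >= 2)

Result:
COUNT(*)
--------
1       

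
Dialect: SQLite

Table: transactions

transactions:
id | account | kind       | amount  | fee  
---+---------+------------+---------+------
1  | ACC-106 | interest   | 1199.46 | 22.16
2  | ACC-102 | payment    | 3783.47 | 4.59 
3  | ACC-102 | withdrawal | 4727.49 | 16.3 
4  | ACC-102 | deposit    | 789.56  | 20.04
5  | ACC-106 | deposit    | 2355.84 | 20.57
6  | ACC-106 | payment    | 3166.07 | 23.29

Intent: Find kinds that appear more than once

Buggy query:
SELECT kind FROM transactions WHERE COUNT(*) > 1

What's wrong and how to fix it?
Bug: WHERE can't reference COUNT(*); aggregates are computed after WHERE

Fix: GROUP BY kind, then filter groups with HAVING COUNT(*) > 1

Corrected query:
SELECT kind FROM transactions GROUP BY kind HAVING COUNT(*) > 1

Result:
kind   
-------
deposit
payment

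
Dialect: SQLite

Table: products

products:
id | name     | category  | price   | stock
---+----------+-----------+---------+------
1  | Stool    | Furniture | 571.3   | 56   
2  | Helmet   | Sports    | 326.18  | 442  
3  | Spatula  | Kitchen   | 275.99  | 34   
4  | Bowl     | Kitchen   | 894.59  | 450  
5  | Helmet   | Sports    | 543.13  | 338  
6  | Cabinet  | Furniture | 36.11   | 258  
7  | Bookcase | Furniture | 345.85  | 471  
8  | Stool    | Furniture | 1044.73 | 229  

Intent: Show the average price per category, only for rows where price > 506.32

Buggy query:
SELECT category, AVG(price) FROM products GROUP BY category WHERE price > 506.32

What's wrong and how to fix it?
Bug: Row-level WHERE must come before GROUP BY in the clause order

Fix: Move the WHERE clause before GROUP BY

Corrected query:
SELECT category, AVG(price) FROM products WHERE price > 506.32 GROUP BY category

Result:
category  | AVG(price)
----------+-----------
Furniture | 808.015   
Kitchen   | 894.59    
Sports    | 543.13    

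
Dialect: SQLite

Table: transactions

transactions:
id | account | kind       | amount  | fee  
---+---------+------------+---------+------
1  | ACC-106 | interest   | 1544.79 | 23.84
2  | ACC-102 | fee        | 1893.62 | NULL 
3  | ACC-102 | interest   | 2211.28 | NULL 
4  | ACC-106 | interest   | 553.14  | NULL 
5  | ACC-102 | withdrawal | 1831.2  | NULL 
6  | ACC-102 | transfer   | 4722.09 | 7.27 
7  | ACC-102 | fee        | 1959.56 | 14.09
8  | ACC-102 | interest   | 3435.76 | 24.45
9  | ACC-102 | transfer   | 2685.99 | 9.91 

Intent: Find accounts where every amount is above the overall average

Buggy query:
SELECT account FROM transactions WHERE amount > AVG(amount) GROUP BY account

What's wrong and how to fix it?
Bug: AVG() is an aggregate; it can't sit directly in WHERE

Fix: Compute the overall average in a scalar subquery and compare each group's MIN against it in HAVING

Corrected query:
SELECT account FROM transactions GROUP BY account HAVING MIN(amount) > (SELECT AVG(amount) FROM transactions)

Result:
(no rows)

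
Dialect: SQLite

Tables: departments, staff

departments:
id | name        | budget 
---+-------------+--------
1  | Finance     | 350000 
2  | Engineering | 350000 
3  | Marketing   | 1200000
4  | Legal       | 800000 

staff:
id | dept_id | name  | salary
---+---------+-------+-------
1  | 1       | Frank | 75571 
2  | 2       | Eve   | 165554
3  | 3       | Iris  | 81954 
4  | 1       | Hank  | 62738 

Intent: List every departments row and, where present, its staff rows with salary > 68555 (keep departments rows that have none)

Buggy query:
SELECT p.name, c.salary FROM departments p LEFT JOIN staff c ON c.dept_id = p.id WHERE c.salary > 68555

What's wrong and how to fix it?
Bug: Filtering c.salary in WHERE discards the NULL rows produced by LEFT JOIN, turning it into an inner join

Fix: Put 'c.salary > 68555' in the JOIN's ON clause instead of WHERE

Corrected query:
SELECT p.name, c.salary FROM departments p LEFT JOIN staff c ON c.dept_id = p.id AND c.salary > 68555

Result:
name        | salary
------------+-------
Finance     | 75571 
Engineering | 165554
Marketing   | 81954 
Legal       | NULL  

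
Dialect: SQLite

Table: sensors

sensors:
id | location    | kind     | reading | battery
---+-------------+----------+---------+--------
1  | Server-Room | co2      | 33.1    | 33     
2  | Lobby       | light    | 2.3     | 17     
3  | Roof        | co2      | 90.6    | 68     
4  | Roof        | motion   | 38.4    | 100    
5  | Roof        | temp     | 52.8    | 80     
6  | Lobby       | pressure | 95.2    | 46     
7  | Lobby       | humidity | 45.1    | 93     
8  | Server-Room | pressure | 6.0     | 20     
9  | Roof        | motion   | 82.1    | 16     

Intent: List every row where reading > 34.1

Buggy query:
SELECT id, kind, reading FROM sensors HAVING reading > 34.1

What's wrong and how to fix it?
Bug: This is a non-aggregate query (no GROUP BY, no aggregates), so in SQLite the HAVING clause is invalid here; a row-level condition belongs in WHERE

Fix: Replace HAVING with WHERE since the condition applies to individual rows

Corrected query:
SELECT id, kind, reading FROM sensors WHERE reading > 34.1

Result:
id | kind     | reading
---+----------+--------
3  | co2      | 90.6   
4  | motion   | 38.4   
5  | temp     | 52.8   
6  | pressure | 95.2   
7  | humidity | 45.1   
9  | motion   | 82.1   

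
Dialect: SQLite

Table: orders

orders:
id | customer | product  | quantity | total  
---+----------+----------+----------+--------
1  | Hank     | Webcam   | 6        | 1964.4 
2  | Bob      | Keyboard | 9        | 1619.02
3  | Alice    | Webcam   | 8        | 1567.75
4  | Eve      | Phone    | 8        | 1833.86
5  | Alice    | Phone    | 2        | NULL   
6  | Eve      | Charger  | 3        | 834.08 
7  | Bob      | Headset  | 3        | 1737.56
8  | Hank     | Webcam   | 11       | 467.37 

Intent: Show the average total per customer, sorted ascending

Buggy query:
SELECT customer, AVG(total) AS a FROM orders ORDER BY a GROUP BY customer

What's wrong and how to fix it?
Bug: GROUP BY must precede ORDER BY

Fix: Move ORDER BY to the end, after GROUP BY

Corrected query:
SELECT customer, AVG(total) AS a FROM orders GROUP BY customer ORDER BY a

Result:
customer | a       
---------+---------
Hank     | 1215.885
Eve      | 1333.97 
Alice    | 1567.75 
Bob      | 1678.29 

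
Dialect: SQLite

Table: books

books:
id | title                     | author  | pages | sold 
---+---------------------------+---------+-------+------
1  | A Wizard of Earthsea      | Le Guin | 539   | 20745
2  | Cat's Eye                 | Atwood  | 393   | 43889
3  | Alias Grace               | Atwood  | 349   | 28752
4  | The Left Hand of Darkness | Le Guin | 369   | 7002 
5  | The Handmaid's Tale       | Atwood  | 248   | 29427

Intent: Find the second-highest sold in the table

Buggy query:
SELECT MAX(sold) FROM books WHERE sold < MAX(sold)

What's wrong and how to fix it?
Bug: The inner MAX is an aggregate inside WHERE, which is not allowed

Fix: Compute the overall MAX in a subquery, then take MAX of rows below it

Corrected query:
SELECT MAX(sold) FROM books WHERE sold < (SELECT MAX(sold) FROM books)

Result:
MAX(sold)
---------
29427    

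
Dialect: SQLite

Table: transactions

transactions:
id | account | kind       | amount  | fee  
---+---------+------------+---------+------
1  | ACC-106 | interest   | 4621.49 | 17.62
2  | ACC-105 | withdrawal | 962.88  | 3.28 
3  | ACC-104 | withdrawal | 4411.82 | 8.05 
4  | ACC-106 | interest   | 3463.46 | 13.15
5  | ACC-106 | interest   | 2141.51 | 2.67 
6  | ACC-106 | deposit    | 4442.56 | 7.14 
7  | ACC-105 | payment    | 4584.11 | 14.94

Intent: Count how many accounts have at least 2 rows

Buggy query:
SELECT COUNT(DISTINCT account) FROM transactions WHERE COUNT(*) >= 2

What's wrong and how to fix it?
Bug: WHERE filters individual rows, not groups, so a group-level COUNT is invalid there

Fix: Group first with HAVING COUNT(*) >= 2, then COUNT the resulting groups

Corrected query:
SELECT COUNT(*) FROM (SELECT account FROM transactions GROUP BY account HAVING COUNT(*) >= 2)

Result:
COUNT(*)
--------
2       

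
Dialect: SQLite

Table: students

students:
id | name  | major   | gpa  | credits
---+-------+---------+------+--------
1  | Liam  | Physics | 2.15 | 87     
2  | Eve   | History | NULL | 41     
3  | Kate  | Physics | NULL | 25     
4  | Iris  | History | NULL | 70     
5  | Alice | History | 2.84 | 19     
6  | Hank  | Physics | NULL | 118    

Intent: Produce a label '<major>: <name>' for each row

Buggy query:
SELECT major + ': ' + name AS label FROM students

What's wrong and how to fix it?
Bug: SQLite uses || for string concatenation; + coerces text to numbers (yielding 0)

Fix: Use the || operator for string concatenation

Corrected query:
SELECT major || ': ' || name AS label FROM students

Result:
label         
--------------
Physics: Liam 
History: Eve  
Physics: Kate 
History: Iris 
History: Alice
Physics: Hank 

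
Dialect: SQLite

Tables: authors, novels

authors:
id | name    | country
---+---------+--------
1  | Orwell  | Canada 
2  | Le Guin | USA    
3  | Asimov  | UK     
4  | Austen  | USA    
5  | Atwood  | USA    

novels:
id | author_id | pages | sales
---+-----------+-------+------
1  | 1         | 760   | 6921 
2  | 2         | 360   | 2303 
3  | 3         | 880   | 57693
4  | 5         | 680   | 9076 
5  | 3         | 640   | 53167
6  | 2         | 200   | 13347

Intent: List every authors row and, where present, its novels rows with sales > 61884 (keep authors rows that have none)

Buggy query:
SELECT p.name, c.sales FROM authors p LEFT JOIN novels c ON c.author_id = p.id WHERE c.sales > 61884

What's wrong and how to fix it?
Bug: A WHERE condition on the right-hand table after LEFT JOIN drops unmatched parents

Fix: Put 'c.sales > 61884' in the JOIN's ON clause instead of WHERE

Corrected query:
SELECT p.name, c.sales FROM authors p LEFT JOIN novels c ON c.author_id = p.id AND c.sales > 61884

Result:
name    | sales
--------+------
Orwell  | NULL 
Le Guin | NULL 
Asimov  | NULL 
Austen  | NULL 
Atwood  | NULL 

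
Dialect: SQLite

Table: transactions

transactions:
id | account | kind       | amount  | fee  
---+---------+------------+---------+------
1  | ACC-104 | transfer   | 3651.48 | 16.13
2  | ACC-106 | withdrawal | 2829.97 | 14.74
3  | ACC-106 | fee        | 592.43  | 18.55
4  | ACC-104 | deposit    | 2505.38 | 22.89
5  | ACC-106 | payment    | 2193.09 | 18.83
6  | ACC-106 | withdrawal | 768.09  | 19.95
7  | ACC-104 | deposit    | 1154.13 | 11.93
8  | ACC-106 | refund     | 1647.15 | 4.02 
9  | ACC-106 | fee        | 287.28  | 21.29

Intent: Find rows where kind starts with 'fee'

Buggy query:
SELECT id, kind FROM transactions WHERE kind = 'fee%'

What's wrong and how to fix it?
Bug: '=' compares the literal string including the % character; pattern matching needs LIKE

Fix: Replace '=' with LIKE so 'fee%' is treated as a pattern

Corrected query:
SELECT id, kind FROM transactions WHERE kind LIKE 'fee%'

Result:
id | kind
---+-----
3  | fee 
9  | fee 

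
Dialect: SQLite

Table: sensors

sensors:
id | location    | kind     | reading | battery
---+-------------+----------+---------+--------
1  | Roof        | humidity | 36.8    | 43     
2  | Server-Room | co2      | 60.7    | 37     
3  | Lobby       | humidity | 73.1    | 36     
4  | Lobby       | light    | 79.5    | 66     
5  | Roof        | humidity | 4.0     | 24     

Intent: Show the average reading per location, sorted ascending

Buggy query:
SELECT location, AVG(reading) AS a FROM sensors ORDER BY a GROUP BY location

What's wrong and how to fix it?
Bug: ORDER BY appears before GROUP BY; SQL clause order requires GROUP BY first

Fix: Move ORDER BY to the end, after GROUP BY

Corrected query:
SELECT location, AVG(reading) AS a FROM sensors GROUP BY location ORDER BY a

Result:
location    | a   
------------+-----
Roof        | 20.4
Server-Room | 60.7
Lobby       | 76.3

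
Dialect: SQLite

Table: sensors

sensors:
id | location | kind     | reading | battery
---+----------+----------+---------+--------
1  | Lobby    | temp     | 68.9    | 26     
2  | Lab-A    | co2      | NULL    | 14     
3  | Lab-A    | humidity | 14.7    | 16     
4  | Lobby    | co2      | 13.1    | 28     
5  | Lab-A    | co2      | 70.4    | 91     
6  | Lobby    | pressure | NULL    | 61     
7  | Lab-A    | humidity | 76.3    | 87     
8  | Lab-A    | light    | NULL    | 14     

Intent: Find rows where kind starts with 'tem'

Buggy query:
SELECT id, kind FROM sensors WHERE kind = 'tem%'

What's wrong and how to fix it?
Bug: Wildcards only work with LIKE; '=' treats '%' as a literal character

Fix: Replace '=' with LIKE so 'tem%' is treated as a pattern

Corrected query:
SELECT id, kind FROM sensors WHERE kind LIKE 'tem%'

Result:
id | kind
---+-----
1  | temp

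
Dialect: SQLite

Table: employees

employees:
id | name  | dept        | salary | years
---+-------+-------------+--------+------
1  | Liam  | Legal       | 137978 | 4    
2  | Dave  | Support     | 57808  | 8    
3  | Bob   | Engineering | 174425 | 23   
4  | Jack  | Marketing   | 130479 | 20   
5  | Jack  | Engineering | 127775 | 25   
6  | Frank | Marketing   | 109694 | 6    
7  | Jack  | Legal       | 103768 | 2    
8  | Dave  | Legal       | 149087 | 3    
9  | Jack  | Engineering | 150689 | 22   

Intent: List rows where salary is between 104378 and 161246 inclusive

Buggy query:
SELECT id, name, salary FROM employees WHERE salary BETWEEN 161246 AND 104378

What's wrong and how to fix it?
Bug: BETWEEN expects the lower bound first; with 161246 AND 104378 the range is empty

Fix: Write BETWEEN 104378 AND 161246

Corrected query:
SELECT id, name, salary FROM employees WHERE salary BETWEEN 104378 AND 161246

Result:
id | name  | salary
---+-------+-------
1  | Liam  | 137978
4  | Jack  | 130479
5  | Jack  | 127775
6  | Frank | 109694
8  | Dave  | 149087
9  | Jack  | 150689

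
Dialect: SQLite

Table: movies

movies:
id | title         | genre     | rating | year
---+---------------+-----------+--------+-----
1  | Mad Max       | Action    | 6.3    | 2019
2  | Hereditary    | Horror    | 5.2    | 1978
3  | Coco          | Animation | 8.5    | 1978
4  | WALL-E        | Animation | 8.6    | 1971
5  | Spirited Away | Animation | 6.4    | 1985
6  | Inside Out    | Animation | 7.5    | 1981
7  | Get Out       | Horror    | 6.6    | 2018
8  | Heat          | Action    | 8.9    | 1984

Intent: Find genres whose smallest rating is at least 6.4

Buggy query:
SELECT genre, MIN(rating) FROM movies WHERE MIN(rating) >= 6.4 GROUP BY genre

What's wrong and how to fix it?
Bug: MIN() in WHERE is a misuse of aggregate

Fix: Replace WHERE with HAVING after the GROUP BY

Corrected query:
SELECT genre, MIN(rating) FROM movies GROUP BY genre HAVING MIN(rating) >= 6.4

Result:
genre     | MIN(rating)
----------+------------
Animation | 6.4        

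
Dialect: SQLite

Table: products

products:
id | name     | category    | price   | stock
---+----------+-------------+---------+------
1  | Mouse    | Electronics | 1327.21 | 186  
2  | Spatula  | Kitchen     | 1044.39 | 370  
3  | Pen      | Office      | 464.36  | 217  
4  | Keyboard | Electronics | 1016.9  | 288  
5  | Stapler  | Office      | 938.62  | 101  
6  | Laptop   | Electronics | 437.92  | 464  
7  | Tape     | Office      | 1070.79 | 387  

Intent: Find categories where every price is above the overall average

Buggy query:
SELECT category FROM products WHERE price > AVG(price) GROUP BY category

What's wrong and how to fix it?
Bug: AVG() is an aggregate; it can't sit directly in WHERE

Fix: Compute the overall average in a scalar subquery and compare each group's MIN against it in HAVING

Corrected query:
SELECT category FROM products GROUP BY category HAVING MIN(price) > (SELECT AVG(price) FROM products)

Result:
category
--------
Kitchen 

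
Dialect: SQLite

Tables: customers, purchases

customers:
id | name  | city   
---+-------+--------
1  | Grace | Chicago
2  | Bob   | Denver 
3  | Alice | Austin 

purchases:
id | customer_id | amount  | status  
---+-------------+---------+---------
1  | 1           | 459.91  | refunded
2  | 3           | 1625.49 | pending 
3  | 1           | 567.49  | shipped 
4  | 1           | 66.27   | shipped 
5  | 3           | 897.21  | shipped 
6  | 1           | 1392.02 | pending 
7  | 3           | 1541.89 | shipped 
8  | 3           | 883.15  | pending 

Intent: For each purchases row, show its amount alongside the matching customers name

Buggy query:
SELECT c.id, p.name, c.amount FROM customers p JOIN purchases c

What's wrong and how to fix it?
Bug: JOIN with no ON clause produces a cartesian product; every purchases row pairs with every customers row

Fix: Specify the join condition linking the foreign key to the parent id

Corrected query:
SELECT c.id, p.name, c.amount FROM customers p JOIN purchases c ON c.customer_id = p.id

Result:
id | name  | amount 
---+-------+--------
1  | Grace | 459.91 
2  | Alice | 1625.49
3  | Grace | 567.49 
4  | Grace | 66.27  
5  | Alice | 897.21 
6  | Grace | 1392.02
7  | Alice | 1541.89
8  | Alice | 883.15 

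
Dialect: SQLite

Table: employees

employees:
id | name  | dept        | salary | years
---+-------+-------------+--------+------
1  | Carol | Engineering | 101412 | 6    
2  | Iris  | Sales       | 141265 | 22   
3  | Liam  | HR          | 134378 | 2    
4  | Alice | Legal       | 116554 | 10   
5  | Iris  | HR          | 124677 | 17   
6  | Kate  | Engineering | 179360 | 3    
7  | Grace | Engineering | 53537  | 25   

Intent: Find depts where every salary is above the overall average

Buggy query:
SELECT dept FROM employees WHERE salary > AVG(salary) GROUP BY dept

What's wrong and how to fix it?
Bug: WHERE evaluates per row before aggregation, so AVG() is unavailable

Fix: Compute the overall average in a scalar subquery and compare each group's MIN against it in HAVING

Corrected query:
SELECT dept FROM employees GROUP BY dept HAVING MIN(salary) > (SELECT AVG(salary) FROM employees)

Result:
dept 
-----
HR   
Sales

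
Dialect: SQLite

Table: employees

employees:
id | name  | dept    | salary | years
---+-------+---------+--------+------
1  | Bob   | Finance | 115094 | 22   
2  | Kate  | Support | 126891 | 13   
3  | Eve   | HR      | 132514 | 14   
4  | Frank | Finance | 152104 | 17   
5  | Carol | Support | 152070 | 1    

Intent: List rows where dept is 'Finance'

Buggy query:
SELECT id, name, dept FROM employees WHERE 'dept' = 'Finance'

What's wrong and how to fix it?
Bug: Single quotes denote string literals in SQL; the column name is being compared as a constant string

Fix: Reference the column as dept without single quotes

Corrected query:
SELECT id, name, dept FROM employees WHERE dept = 'Finance'

Result:
id | name  | dept   
---+-------+--------
1  | Bob   | Finance
4  | Frank | Finance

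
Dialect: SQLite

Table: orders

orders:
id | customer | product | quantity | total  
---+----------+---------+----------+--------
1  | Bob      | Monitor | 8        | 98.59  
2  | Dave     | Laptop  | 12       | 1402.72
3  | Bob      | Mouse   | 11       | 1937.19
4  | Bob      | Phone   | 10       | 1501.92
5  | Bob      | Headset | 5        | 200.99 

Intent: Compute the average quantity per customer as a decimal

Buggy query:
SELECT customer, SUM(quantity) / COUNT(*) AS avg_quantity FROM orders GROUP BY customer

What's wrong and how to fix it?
Bug: Both operands are integers, so '/' performs integer division and truncates

Fix: Cast one side to REAL so the division keeps the fractional part

Corrected query:
SELECT customer, SUM(quantity) * 1.0 / COUNT(*) AS avg_quantity FROM orders GROUP BY customer

Result:
customer | avg_quantity
---------+-------------
Bob      | 8.5         
Dave     | 12          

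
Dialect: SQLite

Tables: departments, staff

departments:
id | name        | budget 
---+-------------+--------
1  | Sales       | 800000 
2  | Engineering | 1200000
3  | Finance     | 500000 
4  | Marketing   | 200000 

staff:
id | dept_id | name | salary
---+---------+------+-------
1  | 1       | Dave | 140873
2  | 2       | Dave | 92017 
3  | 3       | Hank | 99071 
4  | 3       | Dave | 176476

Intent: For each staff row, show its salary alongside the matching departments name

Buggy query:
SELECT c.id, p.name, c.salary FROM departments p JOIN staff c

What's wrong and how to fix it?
Bug: Missing join condition: each staff row is matched to all departments rows instead of just its own

Fix: Specify the join condition linking the foreign key to the parent id

Corrected query:
SELECT c.id, p.name, c.salary FROM departments p JOIN staff c ON c.dept_id = p.id

Result:
id | name        | salary
---+-------------+-------
1  | Sales       | 140873
2  | Engineering | 92017 
3  | Finance     | 99071 
4  | Finance     | 176476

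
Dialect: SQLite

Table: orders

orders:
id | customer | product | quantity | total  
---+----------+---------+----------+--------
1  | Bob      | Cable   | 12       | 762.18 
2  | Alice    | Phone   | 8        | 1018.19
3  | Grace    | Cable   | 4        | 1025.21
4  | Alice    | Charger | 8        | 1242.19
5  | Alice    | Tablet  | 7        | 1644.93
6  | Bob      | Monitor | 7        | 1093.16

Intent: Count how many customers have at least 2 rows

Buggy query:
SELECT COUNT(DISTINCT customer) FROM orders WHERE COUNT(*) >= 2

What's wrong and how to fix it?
Bug: WHERE filters individual rows, not groups, so a group-level COUNT is invalid there

Fix: Use a subquery that GROUPs and filters with HAVING, then count its rows

Corrected query:
SELECT COUNT(*) FROM (SELECT customer FROM orders GROUP BY customer HAVING COUNT(*) >= 2)

Result:
COUNT(*)
--------
2       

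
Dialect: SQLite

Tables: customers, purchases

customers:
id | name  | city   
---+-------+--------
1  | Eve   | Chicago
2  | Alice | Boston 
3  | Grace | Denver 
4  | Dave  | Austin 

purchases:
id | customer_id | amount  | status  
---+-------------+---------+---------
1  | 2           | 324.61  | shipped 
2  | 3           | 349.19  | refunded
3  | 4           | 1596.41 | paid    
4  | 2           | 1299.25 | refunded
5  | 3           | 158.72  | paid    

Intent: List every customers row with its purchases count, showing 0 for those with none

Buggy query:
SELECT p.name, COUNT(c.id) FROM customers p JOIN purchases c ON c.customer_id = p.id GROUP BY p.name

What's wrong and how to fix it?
Bug: INNER JOIN drops customers rows that have no matching purchases rows

Fix: Switch to LEFT JOIN to retain unmatched parent rows

Corrected query:
SELECT p.name, COUNT(c.id) FROM customers p LEFT JOIN purchases c ON c.customer_id = p.id GROUP BY p.name

Result:
name  | COUNT(c.id)
------+------------
Alice | 2          
Dave  | 1          
Eve   | 0          
Grace | 2          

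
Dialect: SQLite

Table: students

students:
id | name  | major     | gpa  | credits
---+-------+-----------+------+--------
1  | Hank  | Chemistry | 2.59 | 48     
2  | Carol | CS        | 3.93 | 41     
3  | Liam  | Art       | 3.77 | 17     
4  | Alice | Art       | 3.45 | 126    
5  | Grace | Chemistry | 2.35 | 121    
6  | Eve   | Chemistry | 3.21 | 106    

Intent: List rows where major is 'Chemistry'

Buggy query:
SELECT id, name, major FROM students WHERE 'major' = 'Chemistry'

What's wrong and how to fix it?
Bug: Single quotes denote string literals in SQL; the column name is being compared as a constant string

Fix: Remove the quotes around the column name (or use double quotes for an identifier)

Corrected query:
SELECT id, name, major FROM students WHERE major = 'Chemistry'

Result:
id | name  | major    
---+-------+----------
1  | Hank  | Chemistry
5  | Grace | Chemistry
6  | Eve   | Chemistry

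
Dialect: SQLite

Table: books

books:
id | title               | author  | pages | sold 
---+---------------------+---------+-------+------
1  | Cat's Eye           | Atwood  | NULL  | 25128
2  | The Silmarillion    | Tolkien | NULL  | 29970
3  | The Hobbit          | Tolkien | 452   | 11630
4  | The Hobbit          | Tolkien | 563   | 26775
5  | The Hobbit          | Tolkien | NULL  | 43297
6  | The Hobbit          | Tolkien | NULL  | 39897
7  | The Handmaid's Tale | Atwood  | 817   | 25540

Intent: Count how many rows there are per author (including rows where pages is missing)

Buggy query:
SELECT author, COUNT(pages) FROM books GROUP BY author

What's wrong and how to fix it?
Bug: COUNT(column) counts non-NULL values only; rows with NULL pages aren't counted

Fix: Use COUNT(*) to count all rows regardless of NULL

Corrected query:
SELECT author, COUNT(*) FROM books GROUP BY author

Result:
author  | COUNT(*)
--------+---------
Atwood  | 2       
Tolkien | 5       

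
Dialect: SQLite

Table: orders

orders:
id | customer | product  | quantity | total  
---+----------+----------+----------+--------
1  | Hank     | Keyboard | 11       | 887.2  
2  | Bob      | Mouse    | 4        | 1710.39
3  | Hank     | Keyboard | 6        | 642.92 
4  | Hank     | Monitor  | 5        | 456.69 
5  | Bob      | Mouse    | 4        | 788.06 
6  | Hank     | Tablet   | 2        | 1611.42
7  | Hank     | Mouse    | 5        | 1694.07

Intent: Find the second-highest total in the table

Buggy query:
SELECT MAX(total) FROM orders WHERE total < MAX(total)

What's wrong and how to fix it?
Bug: MAX(total) on the right of the comparison is an aggregate-in-WHERE error

Fix: Compute the overall MAX in a subquery, then take MAX of rows below it

Corrected query:
SELECT MAX(total) FROM orders WHERE total < (SELECT MAX(total) FROM orders)

Result:
MAX(total)
----------
1694.07   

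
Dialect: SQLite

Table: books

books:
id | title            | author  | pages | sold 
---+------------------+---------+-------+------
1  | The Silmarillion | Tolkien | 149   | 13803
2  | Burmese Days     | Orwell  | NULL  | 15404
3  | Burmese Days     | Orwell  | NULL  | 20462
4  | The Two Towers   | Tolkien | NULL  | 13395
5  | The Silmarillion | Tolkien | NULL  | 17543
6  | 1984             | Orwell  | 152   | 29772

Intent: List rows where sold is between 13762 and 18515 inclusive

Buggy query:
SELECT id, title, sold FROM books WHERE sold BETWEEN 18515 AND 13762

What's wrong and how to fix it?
Bug: BETWEEN expects the lower bound first; with 18515 AND 13762 the range is empty

Fix: Write BETWEEN 13762 AND 18515

Corrected query:
SELECT id, title, sold FROM books WHERE sold BETWEEN 13762 AND 18515

Result:
id | title            | sold 
---+------------------+------
1  | The Silmarillion | 13803
2  | Burmese Days     | 15404
5  | The Silmarillion | 17543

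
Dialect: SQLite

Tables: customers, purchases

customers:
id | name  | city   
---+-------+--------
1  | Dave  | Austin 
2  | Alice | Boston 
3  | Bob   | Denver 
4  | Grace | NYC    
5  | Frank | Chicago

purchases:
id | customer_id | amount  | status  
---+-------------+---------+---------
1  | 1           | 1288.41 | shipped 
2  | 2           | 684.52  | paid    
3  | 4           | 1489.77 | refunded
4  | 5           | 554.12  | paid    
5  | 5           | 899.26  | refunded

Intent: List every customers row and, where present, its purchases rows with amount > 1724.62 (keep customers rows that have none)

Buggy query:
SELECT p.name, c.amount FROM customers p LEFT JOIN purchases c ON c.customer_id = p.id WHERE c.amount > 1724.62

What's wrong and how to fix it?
Bug: A WHERE condition on the right-hand table after LEFT JOIN drops unmatched parents

Fix: Move the right-table condition into the ON clause so unmatched parents are kept

Corrected query:
SELECT p.name, c.amount FROM customers p LEFT JOIN purchases c ON c.customer_id = p.id AND c.amount > 1724.62

Result:
name  | amount
------+-------
Dave  | NULL  
Alice | NULL  
Bob   | NULL  
Grace | NULL  
Frank | NULL  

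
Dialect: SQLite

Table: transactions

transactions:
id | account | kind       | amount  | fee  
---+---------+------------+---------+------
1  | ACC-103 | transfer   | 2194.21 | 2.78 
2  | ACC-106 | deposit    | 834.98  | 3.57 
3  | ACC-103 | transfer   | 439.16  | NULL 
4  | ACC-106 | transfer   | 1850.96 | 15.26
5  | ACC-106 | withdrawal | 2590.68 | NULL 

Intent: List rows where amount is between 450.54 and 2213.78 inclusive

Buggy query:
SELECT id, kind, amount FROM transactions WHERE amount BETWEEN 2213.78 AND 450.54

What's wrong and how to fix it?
Bug: The bounds are reversed; BETWEEN a AND b requires a <= b to match anything

Fix: Swap the bounds so the smaller value comes first

Corrected query:
SELECT id, kind, amount FROM transactions WHERE amount BETWEEN 450.54 AND 2213.78

Result:
id | kind     | amount 
---+----------+--------
1  | transfer | 2194.21
2  | deposit  | 834.98 
4  | transfer | 1850.96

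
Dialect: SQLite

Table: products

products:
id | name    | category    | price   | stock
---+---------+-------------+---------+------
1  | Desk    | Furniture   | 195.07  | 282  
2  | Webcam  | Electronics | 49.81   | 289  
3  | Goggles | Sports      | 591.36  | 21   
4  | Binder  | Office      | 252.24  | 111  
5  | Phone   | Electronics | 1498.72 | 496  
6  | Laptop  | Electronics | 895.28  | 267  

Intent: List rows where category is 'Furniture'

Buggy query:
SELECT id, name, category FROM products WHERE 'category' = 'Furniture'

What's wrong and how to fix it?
Bug: Single quotes denote string literals in SQL; the column name is being compared as a constant string

Fix: Reference the column as category without single quotes

Corrected query:
SELECT id, name, category FROM products WHERE category = 'Furniture'

Result:
id | name | category 
---+------+----------
1  | Desk | Furniture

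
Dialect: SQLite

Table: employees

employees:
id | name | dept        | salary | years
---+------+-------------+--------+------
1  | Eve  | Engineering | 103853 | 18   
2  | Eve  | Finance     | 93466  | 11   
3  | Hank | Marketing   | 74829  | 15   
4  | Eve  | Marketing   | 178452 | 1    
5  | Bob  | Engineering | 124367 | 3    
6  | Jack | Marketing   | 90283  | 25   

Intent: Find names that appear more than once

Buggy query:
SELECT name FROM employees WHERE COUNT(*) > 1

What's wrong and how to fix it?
Bug: COUNT(*) is an aggregate and cannot be used in WHERE

Fix: Group first, then use HAVING for the count condition

Corrected query:
SELECT name FROM employees GROUP BY name HAVING COUNT(*) > 1

Result:
name
----
Eve 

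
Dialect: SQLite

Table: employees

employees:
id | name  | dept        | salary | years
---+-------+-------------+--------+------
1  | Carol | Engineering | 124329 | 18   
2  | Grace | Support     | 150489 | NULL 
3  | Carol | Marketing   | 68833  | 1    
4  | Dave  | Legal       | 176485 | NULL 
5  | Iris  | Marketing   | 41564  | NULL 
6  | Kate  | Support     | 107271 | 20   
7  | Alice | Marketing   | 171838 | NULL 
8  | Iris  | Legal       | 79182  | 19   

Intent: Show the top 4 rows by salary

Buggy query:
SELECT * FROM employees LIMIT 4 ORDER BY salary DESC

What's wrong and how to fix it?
Bug: LIMIT must come after ORDER BY

Fix: Swap the clauses: ORDER BY first, then LIMIT

Corrected query:
SELECT * FROM employees ORDER BY salary DESC LIMIT 4

Result:
id | name  | dept        | salary | years
---+-------+-------------+--------+------
4  | Dave  | Legal       | 176485 | NULL 
7  | Alice | Marketing   | 171838 | NULL 
2  | Grace | Support     | 150489 | NULL 
1  | Carol | Engineering | 124329 | 18   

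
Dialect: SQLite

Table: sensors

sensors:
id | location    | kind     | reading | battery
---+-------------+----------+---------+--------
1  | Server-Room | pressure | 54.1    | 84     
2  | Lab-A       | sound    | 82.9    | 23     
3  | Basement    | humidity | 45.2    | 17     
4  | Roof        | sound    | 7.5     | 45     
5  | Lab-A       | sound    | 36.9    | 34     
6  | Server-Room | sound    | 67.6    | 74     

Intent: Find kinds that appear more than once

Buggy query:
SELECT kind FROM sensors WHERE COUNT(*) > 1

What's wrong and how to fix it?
Bug: WHERE can't reference COUNT(*); aggregates are computed after WHERE

Fix: GROUP BY kind, then filter groups with HAVING COUNT(*) > 1

Corrected query:
SELECT kind FROM sensors GROUP BY kind HAVING COUNT(*) > 1

Result:
kind 
-----
sound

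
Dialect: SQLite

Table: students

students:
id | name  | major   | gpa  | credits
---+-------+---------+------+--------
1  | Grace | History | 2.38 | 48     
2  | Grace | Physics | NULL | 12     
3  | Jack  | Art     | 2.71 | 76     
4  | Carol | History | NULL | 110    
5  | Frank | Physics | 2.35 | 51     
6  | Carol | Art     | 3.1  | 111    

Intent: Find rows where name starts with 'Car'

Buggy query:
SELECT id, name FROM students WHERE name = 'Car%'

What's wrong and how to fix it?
Bug: '=' compares the literal string including the % character; pattern matching needs LIKE

Fix: Use LIKE for wildcard pattern matching

Corrected query:
SELECT id, name FROM students WHERE name LIKE 'Car%'

Result:
id | name 
---+------
4  | Carol
6  | Carol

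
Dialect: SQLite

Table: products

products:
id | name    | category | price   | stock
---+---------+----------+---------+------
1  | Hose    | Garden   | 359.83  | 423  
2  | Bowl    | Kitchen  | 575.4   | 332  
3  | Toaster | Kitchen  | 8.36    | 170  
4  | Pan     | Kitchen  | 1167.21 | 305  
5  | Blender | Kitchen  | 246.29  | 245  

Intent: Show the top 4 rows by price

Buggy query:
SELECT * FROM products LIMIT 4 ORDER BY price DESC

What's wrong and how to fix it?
Bug: LIMIT must come after ORDER BY

Fix: Sort with ORDER BY, then apply LIMIT

Corrected query:
SELECT * FROM products ORDER BY price DESC LIMIT 4

Result:
id | name    | category | price   | stock
---+---------+----------+---------+------
4  | Pan     | Kitchen  | 1167.21 | 305  
2  | Bowl    | Kitchen  | 575.4   | 332  
1  | Hose    | Garden   | 359.83  | 423  
5  | Blender | Kitchen  | 246.29  | 245  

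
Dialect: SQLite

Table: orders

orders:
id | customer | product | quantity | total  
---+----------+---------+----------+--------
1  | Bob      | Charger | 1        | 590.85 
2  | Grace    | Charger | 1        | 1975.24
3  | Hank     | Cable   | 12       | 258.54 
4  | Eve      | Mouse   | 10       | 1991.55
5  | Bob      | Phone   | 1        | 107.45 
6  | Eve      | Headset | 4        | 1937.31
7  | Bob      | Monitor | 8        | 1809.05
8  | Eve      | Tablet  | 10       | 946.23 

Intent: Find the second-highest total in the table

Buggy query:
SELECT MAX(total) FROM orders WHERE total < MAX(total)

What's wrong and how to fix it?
Bug: MAX(total) on the right of the comparison is an aggregate-in-WHERE error

Fix: Put the inner MAX in a scalar subquery

Corrected query:
SELECT MAX(total) FROM orders WHERE total < (SELECT MAX(total) FROM orders)

Result:
MAX(total)
----------
1975.24   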